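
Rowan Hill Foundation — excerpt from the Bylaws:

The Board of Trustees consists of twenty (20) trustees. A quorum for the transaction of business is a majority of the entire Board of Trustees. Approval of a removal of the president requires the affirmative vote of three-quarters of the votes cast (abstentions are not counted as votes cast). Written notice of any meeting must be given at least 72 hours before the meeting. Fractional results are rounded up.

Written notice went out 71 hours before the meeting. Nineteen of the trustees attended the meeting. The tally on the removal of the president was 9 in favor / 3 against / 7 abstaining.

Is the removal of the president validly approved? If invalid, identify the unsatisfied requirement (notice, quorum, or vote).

Invalid — notice requirement not satisfied.

Notice: 71 hours given; 72 required (71 < 72). Not satisfied.
Quorum: 19 present; quorum is 11. Satisfied.
Vote: the removal of the president requires three-fourths of the votes cast (19 present − 7 abstaining = 12). 3/4 of 12 = 9, so 9 affirmative votes are needed; 9 voted in favor. Satisfied.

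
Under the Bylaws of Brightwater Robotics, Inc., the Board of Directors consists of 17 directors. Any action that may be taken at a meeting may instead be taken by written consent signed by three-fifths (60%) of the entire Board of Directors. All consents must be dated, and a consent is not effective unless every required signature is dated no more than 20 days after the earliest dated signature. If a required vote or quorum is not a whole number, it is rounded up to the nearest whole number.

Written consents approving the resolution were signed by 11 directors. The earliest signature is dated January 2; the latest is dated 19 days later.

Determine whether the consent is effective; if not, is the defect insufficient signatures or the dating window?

Signatures required: three-fifths (60%) of 17 — 3/5 of 17 = 10.20, rounded up to 11, so 11 needed; 11 signed. Sufficient.
Dating window: the latest signature is 19 days after the earliest; the limit is 20 days. Within the window.

Effective — both the signature and dating-window requirements are satisfied.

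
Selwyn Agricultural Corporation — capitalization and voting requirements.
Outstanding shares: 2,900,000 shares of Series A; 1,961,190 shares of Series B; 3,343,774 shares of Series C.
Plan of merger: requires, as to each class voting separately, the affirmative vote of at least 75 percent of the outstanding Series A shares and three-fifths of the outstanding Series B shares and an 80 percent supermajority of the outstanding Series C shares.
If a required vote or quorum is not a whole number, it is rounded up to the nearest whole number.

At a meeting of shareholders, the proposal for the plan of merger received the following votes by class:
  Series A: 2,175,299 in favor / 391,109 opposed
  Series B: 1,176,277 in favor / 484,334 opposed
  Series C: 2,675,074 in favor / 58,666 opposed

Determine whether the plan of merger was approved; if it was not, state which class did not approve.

Series A: 3/4 of 2900000 = 2175000; 2,175,000 required, 2,175,299 in favor — approved.
Series B: 3/5 of 1961190 = 1176714; 1,176,714 required, 1,176,277 in favor — not approved.
Series C: 4/5 of 3343774 = 2675019.20, rounded up to 2675020; 2,675,020 required, 2,675,074 in favor — approved.

Not approved — the Series B shares did not give the required vote.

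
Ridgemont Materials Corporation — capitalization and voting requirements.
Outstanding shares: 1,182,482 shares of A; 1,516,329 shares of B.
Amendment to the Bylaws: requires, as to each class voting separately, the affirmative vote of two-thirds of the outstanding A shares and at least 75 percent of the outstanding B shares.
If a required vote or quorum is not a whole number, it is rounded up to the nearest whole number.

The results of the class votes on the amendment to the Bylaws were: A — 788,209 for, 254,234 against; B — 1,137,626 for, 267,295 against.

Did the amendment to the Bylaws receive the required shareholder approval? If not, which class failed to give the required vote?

A: 2/3 of 1182482 = 788321.33, rounded up to 788322; 788,322 required, 788,209 in favor — not approved.
B: 3/4 of 1516329 = 1137246.75, rounded up to 1137247; 1,137,247 required, 1,137,626 in favor — approved.

Not approved — the A shares did not give the required vote.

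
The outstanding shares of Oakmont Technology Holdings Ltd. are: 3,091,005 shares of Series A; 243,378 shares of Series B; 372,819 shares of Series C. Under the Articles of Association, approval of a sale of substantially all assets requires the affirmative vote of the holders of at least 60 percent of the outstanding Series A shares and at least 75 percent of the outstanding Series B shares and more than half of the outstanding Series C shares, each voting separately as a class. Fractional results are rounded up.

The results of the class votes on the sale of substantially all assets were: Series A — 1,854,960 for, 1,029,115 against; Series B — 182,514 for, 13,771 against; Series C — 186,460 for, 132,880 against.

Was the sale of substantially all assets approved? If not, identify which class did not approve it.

Not approved — the Series B shares did not give the required vote.

Series A: 3/5 of 3091005 = 1854603; 1,854,603 required, 1,854,960 in favor — approved.
Series B: 3/4 of 243378 = 182533.50, rounded up to 182534; 182,534 required, 182,514 in favor — not approved.
Series C: a majority of 372819 is 186410; 186,410 required, 186,460 in favor — approved.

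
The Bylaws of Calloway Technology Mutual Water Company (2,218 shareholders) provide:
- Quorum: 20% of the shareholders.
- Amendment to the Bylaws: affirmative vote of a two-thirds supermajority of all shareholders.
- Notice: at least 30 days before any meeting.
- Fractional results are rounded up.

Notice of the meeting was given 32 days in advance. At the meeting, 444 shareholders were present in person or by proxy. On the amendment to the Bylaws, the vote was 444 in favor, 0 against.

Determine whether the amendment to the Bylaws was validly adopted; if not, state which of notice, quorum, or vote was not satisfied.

Invalid — vote requirement not satisfied.

Notice: 32 days given; 30 required. Satisfied.
Quorum: 20% of 2,218 = 443.60, rounded up to 444; 444 present. Satisfied.
Vote: requires two-thirds of all shareholders (2,218); 2/3 of 2218 = 1478.67, rounded up to 1479, so 1,479 needed; 444 in favor. Not satisfied.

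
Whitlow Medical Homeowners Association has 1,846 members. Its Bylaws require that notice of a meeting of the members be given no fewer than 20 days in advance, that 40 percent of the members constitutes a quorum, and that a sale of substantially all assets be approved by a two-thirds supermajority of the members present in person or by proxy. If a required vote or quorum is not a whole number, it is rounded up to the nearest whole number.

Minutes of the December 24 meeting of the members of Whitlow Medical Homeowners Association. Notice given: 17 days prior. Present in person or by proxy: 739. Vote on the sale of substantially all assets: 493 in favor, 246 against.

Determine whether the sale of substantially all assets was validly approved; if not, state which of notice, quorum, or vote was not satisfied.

Invalid — notice requirement not satisfied.

Notice: 17 days given; 20 required. Not satisfied.
Quorum: 40% of 1,846 = 738.40, rounded up to 739; 739 present. Satisfied.
Vote: requires two-thirds of those present (739); 2/3 of 739 = 492.67, rounded up to 493, so 493 needed; 493 in favor. Satisfied.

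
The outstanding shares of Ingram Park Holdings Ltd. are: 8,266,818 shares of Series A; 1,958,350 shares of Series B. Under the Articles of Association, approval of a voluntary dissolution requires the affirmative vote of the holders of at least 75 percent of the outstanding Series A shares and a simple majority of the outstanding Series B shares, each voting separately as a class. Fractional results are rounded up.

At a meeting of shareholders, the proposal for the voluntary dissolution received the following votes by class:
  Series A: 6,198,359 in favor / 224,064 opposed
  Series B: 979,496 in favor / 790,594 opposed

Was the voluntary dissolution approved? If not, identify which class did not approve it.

Not approved — the Series A shares did not give the required vote.

Series A: 3/4 of 8266818 = 6200113.50, rounded up to 6200114; 6,200,114 required, 6,198,359 in favor — not approved.
Series B: a majority of 1958350 is 979176; 979,176 required, 979,496 in favor — approved.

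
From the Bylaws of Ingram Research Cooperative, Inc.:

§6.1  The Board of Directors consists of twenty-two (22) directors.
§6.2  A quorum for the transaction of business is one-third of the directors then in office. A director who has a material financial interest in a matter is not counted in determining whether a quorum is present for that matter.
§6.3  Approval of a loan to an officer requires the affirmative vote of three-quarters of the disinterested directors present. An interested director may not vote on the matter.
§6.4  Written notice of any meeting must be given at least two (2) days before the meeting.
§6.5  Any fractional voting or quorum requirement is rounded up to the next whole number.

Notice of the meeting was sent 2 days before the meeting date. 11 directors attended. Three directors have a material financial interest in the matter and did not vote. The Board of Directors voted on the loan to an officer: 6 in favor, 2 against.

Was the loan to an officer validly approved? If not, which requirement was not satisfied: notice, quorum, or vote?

Valid — all requirements satisfied.

Notice: 2 days given; 2 required (2 ≥ 2). Satisfied.
Quorum: 11 present, but the 3 interested directors do not count, leaving 8. Quorum is 8. Satisfied.
Vote: the loan to an officer requires three-fourths of the disinterested directors present (11 − 3 = 8). 3/4 of 8 = 6, so 6 affirmative votes are needed; 6 voted in favor. Satisfied.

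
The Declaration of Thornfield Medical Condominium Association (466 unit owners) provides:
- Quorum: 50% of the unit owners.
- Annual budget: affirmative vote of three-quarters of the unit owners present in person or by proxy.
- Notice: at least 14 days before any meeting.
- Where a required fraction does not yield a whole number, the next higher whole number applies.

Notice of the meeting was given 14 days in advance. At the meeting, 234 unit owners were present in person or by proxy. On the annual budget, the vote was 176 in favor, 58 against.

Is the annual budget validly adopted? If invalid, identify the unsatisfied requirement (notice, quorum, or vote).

Valid — all requirements satisfied.

Notice: 14 days given; 14 required. Satisfied.
Quorum: 50% of 466 = 233; 234 present. Satisfied.
Vote: requires three-fourths of those present (234); 3/4 of 234 = 175.50, rounded up to 176, so 176 needed; 176 in favor. Satisfied.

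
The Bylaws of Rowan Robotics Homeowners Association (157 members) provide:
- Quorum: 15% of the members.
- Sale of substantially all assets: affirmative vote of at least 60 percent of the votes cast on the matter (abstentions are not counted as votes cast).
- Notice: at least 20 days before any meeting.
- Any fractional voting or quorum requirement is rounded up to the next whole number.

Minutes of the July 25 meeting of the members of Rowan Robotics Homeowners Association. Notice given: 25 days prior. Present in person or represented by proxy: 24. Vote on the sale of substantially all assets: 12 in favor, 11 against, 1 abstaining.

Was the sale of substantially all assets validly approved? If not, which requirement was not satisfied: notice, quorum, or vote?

Notice: 25 days given; 20 required. Satisfied.
Quorum: 15% of 157 = 23.55, rounded up to 24; 24 present. Satisfied.
Vote: requires three-fifths of the votes cast (24 − 1 abstaining = 23); 3/5 of 23 = 13.80, rounded up to 14, so 14 needed; 12 in favor. Not satisfied.

Invalid — vote requirement not satisfied.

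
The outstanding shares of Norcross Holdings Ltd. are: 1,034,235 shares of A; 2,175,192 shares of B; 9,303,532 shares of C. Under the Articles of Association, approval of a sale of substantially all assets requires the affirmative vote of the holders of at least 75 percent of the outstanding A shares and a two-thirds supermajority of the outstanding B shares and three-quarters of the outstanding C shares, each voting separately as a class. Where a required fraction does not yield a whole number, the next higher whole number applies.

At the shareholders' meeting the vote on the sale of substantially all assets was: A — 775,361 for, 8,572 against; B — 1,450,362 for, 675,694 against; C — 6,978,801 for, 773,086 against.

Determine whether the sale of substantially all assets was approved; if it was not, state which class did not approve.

Not approved — the A shares did not give the required vote.

A: 3/4 of 1034235 = 775676.25, rounded up to 775677; 775,677 required, 775,361 in favor — not approved.
B: 2/3 of 2175192 = 1450128; 1,450,128 required, 1,450,362 in favor — approved.
C: 3/4 of 9303532 = 6977649; 6,977,649 required, 6,978,801 in favor — approved.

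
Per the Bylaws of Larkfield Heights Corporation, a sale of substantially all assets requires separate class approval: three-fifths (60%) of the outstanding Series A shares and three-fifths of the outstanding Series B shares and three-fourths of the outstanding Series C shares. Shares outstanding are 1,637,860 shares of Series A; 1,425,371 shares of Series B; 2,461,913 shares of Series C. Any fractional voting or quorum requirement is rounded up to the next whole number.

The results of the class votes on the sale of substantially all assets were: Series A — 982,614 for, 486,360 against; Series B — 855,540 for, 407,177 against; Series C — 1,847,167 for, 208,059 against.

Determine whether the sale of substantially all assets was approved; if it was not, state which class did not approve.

Series A: 3/5 of 1637860 = 982716; 982,716 required, 982,614 in favor — not approved.
Series B: 3/5 of 1425371 = 855222.60, rounded up to 855223; 855,223 required, 855,540 in favor — approved.
Series C: 3/4 of 2461913 = 1846434.75, rounded up to 1846435; 1,846,435 required, 1,847,167 in favor — approved.

Not approved — the Series A shares did not give the required vote.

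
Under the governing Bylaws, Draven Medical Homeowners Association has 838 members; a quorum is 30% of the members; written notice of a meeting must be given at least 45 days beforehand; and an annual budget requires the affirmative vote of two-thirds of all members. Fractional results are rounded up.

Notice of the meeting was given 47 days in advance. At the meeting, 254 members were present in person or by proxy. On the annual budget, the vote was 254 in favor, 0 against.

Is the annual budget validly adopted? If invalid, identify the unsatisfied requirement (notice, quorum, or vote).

Notice: 47 days given; 45 required. Satisfied.
Quorum: 30% of 838 = 251.40, rounded up to 252; 254 present. Satisfied.
Vote: requires two-thirds of all members (838); 2/3 of 838 = 558.67, rounded up to 559, so 559 needed; 254 in favor. Not satisfied.

Invalid — vote requirement not satisfied.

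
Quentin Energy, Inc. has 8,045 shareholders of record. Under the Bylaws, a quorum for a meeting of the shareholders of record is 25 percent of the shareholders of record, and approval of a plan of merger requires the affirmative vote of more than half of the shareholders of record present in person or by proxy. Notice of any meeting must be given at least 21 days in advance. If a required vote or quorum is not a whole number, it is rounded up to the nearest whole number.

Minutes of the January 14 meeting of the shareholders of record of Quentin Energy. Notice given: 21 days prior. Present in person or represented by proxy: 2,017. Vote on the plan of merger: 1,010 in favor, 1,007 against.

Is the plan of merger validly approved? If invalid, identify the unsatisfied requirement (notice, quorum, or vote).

Valid — all requirements satisfied.

Notice: 21 days given; 21 required. Satisfied.
Quorum: 25% of 8,045 = 2,011.25, rounded up to 2,012; 2,017 present. Satisfied.
Vote: requires a majority of those present (2,017); a majority of 2017 is 1009, so 1,009 needed; 1,010 in favor. Satisfied.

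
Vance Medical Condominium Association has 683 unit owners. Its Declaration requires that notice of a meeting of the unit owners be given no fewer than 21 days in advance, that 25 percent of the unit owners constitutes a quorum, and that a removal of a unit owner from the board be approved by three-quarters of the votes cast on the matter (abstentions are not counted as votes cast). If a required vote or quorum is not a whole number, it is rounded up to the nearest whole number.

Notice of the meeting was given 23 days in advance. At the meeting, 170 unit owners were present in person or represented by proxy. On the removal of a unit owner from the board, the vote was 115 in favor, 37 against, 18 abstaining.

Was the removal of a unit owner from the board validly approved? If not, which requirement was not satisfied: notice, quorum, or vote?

Invalid — quorum requirement not satisfied.

Notice: 23 days given; 21 required. Satisfied.
Quorum: 25% of 683 = 170.75, rounded up to 171; 170 present. Not satisfied.
Vote: requires three-fourths of the votes cast (170 − 18 abstaining = 152); 3/4 of 152 = 114, so 114 needed; 115 in favor. Satisfied.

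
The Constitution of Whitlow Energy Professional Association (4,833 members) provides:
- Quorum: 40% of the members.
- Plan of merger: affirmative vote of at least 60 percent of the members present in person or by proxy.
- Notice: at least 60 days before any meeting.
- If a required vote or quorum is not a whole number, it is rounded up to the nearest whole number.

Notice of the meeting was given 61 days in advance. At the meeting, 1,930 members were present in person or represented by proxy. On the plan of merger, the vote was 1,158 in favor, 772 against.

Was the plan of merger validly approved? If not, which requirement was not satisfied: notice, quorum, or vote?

Invalid — quorum requirement not satisfied.

Notice: 61 days given; 60 required. Satisfied.
Quorum: 40% of 4,833 = 1,933.20, rounded up to 1,934; 1,930 present. Not satisfied.
Vote: requires three-fifths of those present (1,930); 3/5 of 1930 = 1158, so 1,158 needed; 1,158 in favor. Satisfied.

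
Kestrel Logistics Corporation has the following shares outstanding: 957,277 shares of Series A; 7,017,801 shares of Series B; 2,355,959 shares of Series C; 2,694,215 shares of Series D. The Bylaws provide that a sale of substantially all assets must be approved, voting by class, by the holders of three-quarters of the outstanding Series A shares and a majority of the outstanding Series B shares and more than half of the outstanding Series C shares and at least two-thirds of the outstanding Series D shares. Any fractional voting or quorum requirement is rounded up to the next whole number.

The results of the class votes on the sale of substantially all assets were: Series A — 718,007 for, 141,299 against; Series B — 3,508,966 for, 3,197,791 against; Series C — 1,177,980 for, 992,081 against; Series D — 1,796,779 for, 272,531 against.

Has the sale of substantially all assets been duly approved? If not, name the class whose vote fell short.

Series A: 3/4 of 957277 = 717957.75, rounded up to 717958; 717,958 required, 718,007 in favor — approved.
Series B: a majority of 7017801 is 3508901; 3,508,901 required, 3,508,966 in favor — approved.
Series C: a majority of 2355959 is 1177980; 1,177,980 required, 1,177,980 in favor — approved.
Series D: 2/3 of 2694215 = 1796143.33, rounded up to 1796144; 1,796,144 required, 1,796,779 in favor — approved.

Approved — every class gave the required vote.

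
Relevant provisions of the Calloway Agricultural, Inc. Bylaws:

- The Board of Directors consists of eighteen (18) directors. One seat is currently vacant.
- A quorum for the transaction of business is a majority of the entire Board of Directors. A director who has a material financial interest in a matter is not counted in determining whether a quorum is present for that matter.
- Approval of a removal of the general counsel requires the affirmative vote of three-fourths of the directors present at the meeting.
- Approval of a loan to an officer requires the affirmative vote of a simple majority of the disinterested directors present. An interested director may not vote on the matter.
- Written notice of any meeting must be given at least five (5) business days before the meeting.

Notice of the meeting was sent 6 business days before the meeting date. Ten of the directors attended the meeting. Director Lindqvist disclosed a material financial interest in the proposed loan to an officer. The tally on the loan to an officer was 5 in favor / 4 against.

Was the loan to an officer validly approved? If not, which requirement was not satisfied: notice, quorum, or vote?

Notice: 6 business days given; 5 required (6 ≥ 5). Satisfied.
Quorum: 10 present, but the 1 interested director does not count, leaving 9. Quorum is 10. Not satisfied.
Vote: the loan to an officer requires a majority of the disinterested directors present (10 − 1 = 9). A majority of 9 is 5, so 5 affirmative votes are needed; 5 voted in favor. Satisfied. (Moot — without a quorum no business can be validly transacted.)

Invalid — quorum requirement not satisfied.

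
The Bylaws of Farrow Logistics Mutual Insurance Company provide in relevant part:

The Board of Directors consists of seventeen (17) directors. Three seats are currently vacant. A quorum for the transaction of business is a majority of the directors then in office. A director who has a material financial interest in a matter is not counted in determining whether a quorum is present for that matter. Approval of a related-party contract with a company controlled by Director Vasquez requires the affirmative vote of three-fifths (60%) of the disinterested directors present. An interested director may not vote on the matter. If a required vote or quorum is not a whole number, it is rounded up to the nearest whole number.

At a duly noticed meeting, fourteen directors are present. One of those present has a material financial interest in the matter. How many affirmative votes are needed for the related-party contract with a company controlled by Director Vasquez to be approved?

8

The related-party contract with a company controlled by Director Vasquez requires three-fifths of the disinterested directors present (14 − 1 = 13).
3/5 of 13 = 7.80, rounded up to 8.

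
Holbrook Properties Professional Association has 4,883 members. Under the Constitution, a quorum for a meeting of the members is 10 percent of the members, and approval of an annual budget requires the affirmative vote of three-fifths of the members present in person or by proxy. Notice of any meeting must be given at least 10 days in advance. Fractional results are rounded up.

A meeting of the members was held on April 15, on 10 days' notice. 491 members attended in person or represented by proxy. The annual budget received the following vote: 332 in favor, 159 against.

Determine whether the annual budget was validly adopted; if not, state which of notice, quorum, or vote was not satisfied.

Notice: 10 days given; 10 required. Satisfied.
Quorum: 10% of 4,883 = 488.30, rounded up to 489; 491 present. Satisfied.
Vote: requires three-fifths of those present (491); 3/5 of 491 = 294.60, rounded up to 295, so 295 needed; 332 in favor. Satisfied.

Valid — all requirements satisfied.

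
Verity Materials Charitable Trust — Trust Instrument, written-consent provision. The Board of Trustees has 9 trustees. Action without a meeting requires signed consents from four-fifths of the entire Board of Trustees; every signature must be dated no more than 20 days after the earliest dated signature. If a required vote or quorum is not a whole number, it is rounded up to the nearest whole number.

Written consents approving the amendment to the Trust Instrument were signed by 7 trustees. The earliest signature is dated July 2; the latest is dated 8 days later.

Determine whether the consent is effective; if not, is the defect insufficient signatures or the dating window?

Not effective — insufficient signatures.

Signatures required: four-fifths of 9 — 4/5 of 9 = 7.20, rounded up to 8, so 8 needed; 7 signed. Insufficient.
Dating window: the latest signature is 8 days after the earliest; the limit is 20 days. Within the window.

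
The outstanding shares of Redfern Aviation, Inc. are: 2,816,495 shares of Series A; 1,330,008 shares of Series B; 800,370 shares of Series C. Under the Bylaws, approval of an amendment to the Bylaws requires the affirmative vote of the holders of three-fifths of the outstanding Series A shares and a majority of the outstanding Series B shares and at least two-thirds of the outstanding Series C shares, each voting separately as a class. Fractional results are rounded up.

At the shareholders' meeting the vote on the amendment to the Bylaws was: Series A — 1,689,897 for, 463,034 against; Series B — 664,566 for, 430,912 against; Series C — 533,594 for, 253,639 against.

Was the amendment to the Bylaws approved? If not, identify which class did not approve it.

Not approved — the Series B shares did not give the required vote.

Series A: 3/5 of 2816495 = 1689897; 1,689,897 required, 1,689,897 in favor — approved.
Series B: a majority of 1330008 is 665005; 665,005 required, 664,566 in favor — not approved.
Series C: 2/3 of 800370 = 533580; 533,580 required, 533,594 in favor — approved.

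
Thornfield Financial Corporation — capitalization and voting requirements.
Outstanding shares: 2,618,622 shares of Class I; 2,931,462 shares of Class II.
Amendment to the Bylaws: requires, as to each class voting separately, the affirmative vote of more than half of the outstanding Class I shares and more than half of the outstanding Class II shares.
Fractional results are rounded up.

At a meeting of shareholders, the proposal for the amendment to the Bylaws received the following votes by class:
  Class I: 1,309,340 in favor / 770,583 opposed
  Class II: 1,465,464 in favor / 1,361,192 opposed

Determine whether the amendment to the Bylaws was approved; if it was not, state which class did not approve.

Not approved — the Class II shares did not give the required vote.

Class I: a majority of 2618622 is 1309312; 1,309,312 required, 1,309,340 in favor — approved.
Class II: a majority of 2931462 is 1465732; 1,465,732 required, 1,465,464 in favor — not approved.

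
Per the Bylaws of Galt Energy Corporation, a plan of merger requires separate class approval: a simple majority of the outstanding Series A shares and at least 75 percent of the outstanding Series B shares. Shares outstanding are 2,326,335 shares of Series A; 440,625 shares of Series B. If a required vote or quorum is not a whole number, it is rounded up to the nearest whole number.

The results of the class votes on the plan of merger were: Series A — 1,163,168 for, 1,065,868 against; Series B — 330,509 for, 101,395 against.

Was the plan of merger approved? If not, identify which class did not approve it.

Approved — every class gave the required vote.

Series A: a majority of 2326335 is 1163168; 1,163,168 required, 1,163,168 in favor — approved.
Series B: 3/4 of 440625 = 330468.75, rounded up to 330469; 330,469 required, 330,509 in favor — approved.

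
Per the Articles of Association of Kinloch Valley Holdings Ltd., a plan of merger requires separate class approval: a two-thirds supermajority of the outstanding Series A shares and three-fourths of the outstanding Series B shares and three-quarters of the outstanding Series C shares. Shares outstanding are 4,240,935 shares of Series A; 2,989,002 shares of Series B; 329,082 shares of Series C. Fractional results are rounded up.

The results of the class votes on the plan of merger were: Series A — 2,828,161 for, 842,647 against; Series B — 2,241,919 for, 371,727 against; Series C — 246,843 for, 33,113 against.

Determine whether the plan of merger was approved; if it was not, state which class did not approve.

Approved — every class gave the required vote.

Series A: 2/3 of 4240935 = 2827290; 2,827,290 required, 2,828,161 in favor — approved.
Series B: 3/4 of 2989002 = 2241751.50, rounded up to 2241752; 2,241,752 required, 2,241,919 in favor — approved.
Series C: 3/4 of 329082 = 246811.50, rounded up to 246812; 246,812 required, 246,843 in favor — approved.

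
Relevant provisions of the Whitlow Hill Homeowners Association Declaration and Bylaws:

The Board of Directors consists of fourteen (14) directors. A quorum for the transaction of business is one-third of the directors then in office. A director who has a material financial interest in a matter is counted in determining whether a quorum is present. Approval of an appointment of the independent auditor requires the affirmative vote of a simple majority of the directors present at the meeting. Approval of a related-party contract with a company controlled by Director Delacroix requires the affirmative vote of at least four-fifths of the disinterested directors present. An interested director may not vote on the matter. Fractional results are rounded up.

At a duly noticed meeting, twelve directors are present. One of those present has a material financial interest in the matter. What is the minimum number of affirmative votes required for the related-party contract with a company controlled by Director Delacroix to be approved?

9

The related-party contract with a company controlled by Director Delacroix requires four-fifths of the disinterested directors present (12 − 1 = 11).
4/5 of 11 = 8.80, rounded up to 9.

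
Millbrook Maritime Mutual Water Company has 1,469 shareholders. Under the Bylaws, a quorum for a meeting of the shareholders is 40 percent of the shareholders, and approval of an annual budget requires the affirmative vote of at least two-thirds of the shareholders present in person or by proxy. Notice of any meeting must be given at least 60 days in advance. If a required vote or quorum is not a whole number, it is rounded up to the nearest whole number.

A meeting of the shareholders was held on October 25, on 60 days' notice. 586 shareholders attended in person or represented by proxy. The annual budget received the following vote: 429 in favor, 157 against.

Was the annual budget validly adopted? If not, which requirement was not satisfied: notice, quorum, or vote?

Invalid — quorum requirement not satisfied.

Notice: 60 days given; 60 required. Satisfied.
Quorum: 40% of 1,469 = 587.60, rounded up to 588; 586 present. Not satisfied.
Vote: requires two-thirds of those present (586); 2/3 of 586 = 390.67, rounded up to 391, so 391 needed; 429 in favor. Satisfied.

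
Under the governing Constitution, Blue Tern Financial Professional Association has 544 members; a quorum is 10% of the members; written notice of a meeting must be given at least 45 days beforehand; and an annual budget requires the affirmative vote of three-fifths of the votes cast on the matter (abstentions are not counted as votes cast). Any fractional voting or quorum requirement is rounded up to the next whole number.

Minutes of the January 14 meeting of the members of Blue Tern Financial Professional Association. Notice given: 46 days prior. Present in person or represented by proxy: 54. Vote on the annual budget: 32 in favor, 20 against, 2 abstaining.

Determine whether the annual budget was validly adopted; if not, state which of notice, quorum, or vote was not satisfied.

Invalid — quorum requirement not satisfied.

Notice: 46 days given; 45 required. Satisfied.
Quorum: 10% of 544 = 54.40, rounded up to 55; 54 present. Not satisfied.
Vote: requires three-fifths of the votes cast (54 − 2 abstaining = 52); 3/5 of 52 = 31.20, rounded up to 32, so 32 needed; 32 in favor. Satisfied.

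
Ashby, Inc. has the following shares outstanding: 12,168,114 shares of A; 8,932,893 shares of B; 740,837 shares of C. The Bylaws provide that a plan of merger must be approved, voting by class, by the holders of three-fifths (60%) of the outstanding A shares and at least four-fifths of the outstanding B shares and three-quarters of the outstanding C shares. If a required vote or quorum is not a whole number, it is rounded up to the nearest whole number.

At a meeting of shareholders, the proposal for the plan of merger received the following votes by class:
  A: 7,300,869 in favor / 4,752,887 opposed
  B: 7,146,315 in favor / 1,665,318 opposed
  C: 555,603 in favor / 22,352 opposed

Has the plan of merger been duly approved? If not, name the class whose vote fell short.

Not approved — the C shares did not give the required vote.

A: 3/5 of 12168114 = 7300868.40, rounded up to 7300869; 7,300,869 required, 7,300,869 in favor — approved.
B: 4/5 of 8932893 = 7146314.40, rounded up to 7146315; 7,146,315 required, 7,146,315 in favor — approved.
C: 3/4 of 740837 = 555627.75, rounded up to 555628; 555,628 required, 555,603 in favor — not approved.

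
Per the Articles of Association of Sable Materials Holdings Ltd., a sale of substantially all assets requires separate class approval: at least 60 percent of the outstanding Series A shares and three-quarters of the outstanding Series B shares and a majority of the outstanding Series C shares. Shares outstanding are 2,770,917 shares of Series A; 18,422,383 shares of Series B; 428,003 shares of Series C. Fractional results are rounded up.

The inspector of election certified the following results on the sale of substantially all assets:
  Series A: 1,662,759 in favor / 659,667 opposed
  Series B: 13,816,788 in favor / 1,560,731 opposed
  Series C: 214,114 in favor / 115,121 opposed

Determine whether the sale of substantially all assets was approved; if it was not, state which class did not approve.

Series A: 3/5 of 2770917 = 1662550.20, rounded up to 1662551; 1,662,551 required, 1,662,759 in favor — approved.
Series B: 3/4 of 18422383 = 13816787.25, rounded up to 13816788; 13,816,788 required, 13,816,788 in favor — approved.
Series C: a majority of 428003 is 214002; 214,002 required, 214,114 in favor — approved.

Approved — every class gave the required vote.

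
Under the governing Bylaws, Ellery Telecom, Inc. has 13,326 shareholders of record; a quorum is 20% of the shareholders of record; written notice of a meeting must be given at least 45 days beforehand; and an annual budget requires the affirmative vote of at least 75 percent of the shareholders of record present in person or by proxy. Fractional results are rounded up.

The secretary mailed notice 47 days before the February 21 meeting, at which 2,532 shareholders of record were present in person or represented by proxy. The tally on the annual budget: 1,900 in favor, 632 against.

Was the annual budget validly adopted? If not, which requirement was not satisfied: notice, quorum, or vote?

Notice: 47 days given; 45 required. Satisfied.
Quorum: 20% of 13,326 = 2,665.20, rounded up to 2,666; 2,532 present. Not satisfied.
Vote: requires three-fourths of those present (2,532); 3/4 of 2532 = 1899, so 1,899 needed; 1,900 in favor. Satisfied.

Invalid — quorum requirement not satisfied.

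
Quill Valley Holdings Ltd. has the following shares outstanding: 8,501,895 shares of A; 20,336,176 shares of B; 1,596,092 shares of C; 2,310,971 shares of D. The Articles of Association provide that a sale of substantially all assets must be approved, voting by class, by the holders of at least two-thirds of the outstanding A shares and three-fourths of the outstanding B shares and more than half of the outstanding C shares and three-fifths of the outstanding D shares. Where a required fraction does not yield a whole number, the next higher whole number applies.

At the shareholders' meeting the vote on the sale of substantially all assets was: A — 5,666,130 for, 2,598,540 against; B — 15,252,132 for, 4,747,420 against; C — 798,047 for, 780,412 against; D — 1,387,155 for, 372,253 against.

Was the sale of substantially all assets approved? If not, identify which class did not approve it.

A: 2/3 of 8501895 = 5667930; 5,667,930 required, 5,666,130 in favor — not approved.
B: 3/4 of 20336176 = 15252132; 15,252,132 required, 15,252,132 in favor — approved.
C: a majority of 1596092 is 798047; 798,047 required, 798,047 in favor — approved.
D: 3/5 of 2310971 = 1386582.60, rounded up to 1386583; 1,386,583 required, 1,387,155 in favor — approved.

Not approved — the A shares did not give the required vote.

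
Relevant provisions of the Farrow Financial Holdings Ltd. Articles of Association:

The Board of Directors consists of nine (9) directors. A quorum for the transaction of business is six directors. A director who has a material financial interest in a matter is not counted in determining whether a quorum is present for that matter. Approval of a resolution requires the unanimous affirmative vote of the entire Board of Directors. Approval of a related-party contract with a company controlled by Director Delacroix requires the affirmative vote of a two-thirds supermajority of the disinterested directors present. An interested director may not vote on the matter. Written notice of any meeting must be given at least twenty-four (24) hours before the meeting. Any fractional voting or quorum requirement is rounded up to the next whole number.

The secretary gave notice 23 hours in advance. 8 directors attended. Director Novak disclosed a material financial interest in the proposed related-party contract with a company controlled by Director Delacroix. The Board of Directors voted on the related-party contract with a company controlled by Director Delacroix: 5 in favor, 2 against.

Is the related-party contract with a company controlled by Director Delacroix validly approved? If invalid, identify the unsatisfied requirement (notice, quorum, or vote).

Notice: 23 hours given; 24 required (23 < 24). Not satisfied.
Quorum: 8 present, but the 1 interested director does not count, leaving 7. Quorum is 6. Satisfied.
Vote: the related-party contract with a company controlled by Director Delacroix requires two-thirds of the disinterested directors present (8 − 1 = 7). 2/3 of 7 = 4.67, rounded up to 5, so 5 affirmative votes are needed; 5 voted in favor. Satisfied.

Invalid — notice requirement not satisfied.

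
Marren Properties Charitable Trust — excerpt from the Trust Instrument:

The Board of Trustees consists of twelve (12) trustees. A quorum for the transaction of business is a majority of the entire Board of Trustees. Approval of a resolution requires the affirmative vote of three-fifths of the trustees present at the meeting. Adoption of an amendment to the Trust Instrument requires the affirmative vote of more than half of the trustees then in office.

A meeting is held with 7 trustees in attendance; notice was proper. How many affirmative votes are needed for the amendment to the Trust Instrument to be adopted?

The amendment to the Trust Instrument requires a majority of the trustees then in office (12).
A majority of 12 is 7.

7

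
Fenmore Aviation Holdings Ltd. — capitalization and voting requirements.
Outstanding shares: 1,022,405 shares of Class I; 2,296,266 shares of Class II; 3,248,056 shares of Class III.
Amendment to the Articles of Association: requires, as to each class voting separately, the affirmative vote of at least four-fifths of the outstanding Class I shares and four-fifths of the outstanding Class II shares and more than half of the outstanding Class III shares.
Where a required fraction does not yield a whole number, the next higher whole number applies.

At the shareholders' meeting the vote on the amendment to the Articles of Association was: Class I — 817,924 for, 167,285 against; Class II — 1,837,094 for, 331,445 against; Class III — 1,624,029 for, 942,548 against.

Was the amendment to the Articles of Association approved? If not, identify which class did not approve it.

Approved — every class gave the required vote.

Class I: 4/5 of 1022405 = 817924; 817,924 required, 817,924 in favor — approved.
Class II: 4/5 of 2296266 = 1837012.80, rounded up to 1837013; 1,837,013 required, 1,837,094 in favor — approved.
Class III: a majority of 3248056 is 1624029; 1,624,029 required, 1,624,029 in favor — approved.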